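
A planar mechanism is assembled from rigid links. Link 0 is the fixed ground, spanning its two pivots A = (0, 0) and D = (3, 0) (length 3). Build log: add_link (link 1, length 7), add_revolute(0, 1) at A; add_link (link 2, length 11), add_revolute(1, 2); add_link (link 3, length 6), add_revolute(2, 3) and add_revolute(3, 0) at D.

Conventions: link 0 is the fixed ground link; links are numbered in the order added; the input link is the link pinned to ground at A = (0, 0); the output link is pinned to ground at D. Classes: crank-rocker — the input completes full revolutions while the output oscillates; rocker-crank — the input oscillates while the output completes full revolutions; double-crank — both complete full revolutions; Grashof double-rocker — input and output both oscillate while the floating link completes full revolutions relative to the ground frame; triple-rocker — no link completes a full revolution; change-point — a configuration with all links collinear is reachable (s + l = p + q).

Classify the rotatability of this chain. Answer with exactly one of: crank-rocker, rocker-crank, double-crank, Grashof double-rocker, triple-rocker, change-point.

lengths: ground=3, input=7, coupler=11, output=6
sorted: s=3 (shortest), l=11 (longest), p+q=13
s + l = 14 vs p + q = 13
s + l > p + q → non-Grashof → no link fully rotates → triple-rocker

triple-rocker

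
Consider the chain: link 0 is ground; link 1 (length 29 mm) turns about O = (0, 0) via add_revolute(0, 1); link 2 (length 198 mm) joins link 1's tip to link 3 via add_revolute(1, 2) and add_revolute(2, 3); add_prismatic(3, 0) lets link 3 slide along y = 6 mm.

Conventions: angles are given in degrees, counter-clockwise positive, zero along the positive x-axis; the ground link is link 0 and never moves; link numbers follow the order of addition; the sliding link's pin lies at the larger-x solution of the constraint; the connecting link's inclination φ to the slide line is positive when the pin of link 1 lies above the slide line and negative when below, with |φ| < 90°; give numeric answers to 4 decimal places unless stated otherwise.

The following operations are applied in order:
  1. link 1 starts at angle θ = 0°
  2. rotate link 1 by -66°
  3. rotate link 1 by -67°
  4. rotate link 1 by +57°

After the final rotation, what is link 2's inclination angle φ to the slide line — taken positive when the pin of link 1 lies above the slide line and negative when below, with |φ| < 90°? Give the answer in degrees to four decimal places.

geometry: r = 29 mm, L = 198 mm, e = 6 mm; θ starts at 0°
rotate link 1 by -66°: θ ← 0° -66° = -66°
rotate link 1 by -67°: θ ← -66° -67° = -133°
rotate link 1 by +57°: θ ← -133° +57° = -76°
h = r sin θ − e = -28.138576 − 6 = -34.138576
sin φ = h / L = -34.138576 / 198 = -0.17241705
φ = arcsin(-0.17241705) = -9.928381°

-9.9284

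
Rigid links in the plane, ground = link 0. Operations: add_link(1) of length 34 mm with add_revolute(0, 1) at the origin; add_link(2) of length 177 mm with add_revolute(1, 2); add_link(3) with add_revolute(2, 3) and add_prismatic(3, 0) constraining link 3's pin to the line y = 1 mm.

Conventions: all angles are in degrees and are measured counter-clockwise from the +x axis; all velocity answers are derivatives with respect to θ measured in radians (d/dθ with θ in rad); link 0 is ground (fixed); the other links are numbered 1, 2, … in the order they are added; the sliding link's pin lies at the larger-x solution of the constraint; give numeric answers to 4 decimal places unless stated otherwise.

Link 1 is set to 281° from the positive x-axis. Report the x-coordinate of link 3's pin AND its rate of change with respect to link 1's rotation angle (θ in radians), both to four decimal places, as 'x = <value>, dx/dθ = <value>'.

geometry: r = 34 mm, L = 177 mm, e = 1 mm
crank pin P = (r cos θ, r sin θ) = (6.487506, -33.375324)
h = r sin θ − e = -33.375324 − 1 = -34.375324
x = r cos θ + √(L² − h²) = 6.487506 + 173.629885 = 180.117391
dx/dθ = −r sin θ − h·r cos θ/√(L² − h²) (θ in radians; h = -34.375324) = 34.659724

x = 180.1174, dx/dθ = 34.6597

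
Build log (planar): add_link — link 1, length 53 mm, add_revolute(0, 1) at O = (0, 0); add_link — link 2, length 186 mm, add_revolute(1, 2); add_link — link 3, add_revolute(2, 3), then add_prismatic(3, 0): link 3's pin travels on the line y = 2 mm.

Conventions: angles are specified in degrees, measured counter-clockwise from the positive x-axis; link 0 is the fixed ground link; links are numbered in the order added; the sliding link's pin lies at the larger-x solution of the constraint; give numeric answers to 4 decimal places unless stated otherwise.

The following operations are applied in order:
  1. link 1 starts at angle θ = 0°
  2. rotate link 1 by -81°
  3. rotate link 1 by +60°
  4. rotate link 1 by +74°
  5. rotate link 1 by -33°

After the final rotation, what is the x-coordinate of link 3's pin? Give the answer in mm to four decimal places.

geometry: r = 53 mm, L = 186 mm, e = 2 mm; θ starts at 0°
rotate link 1 by -81°: θ ← 0° -81° = -81°
rotate link 1 by +60°: θ ← -81° +60° = -21°
rotate link 1 by +74°: θ ← -21° +74° = 53°
rotate link 1 by -33°: θ ← 53° -33° = 20°
crank pin P = (r cos θ, r sin θ) = (49.803709, 18.127068)
h = r sin θ − e = 18.127068 − 2 = 16.127068
x = r cos θ + √(L² − h²) = 49.803709 + 185.299535 = 235.103244

235.1032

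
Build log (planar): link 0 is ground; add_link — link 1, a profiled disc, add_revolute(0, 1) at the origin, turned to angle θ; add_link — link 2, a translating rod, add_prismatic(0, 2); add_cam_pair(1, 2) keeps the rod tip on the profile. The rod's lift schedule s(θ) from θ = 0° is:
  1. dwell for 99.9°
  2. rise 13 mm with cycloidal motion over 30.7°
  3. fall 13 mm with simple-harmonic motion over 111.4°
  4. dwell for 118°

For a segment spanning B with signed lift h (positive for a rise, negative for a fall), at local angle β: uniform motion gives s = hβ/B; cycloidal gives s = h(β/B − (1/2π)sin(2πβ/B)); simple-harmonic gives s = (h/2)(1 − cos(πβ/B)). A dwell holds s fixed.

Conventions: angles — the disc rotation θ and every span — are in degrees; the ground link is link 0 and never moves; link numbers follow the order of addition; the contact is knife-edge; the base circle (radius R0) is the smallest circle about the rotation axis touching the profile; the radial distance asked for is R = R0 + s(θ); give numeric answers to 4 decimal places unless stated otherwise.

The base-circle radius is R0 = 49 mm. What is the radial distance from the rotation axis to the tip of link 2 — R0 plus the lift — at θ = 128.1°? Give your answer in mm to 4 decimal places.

seg 1 [0°–99.9°] dwell: s stays 0.0000
seg 2 [99.9°–130.6°] cycloidal, h=13: θ=128.1° here. β=28.2, B=30.7. 13·(0.9186 − sin(2π·0.9186)/(2π)) = 12.9544 → s = 12.9544
R = R0 + s = 49 + 12.9544 = 61.9544

61.9544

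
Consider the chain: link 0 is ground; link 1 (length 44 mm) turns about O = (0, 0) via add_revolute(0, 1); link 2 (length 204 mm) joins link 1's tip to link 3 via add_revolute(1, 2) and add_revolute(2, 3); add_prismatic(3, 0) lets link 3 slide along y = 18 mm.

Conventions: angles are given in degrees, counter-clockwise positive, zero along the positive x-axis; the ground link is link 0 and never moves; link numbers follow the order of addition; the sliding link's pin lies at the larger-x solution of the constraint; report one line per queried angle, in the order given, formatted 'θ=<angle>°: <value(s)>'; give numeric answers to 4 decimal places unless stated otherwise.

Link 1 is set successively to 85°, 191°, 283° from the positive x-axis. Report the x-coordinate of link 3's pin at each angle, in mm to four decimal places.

geometry: r = 44 mm, L = 204 mm, e = 18 mm
θ=85°: crank pin P = (r cos θ, r sin θ) = (3.834853, 43.832567)
θ=85°: h = r sin θ − e = 43.832567 − 18 = 25.832567
θ=85°: x = r cos θ + √(L² − h²) = 3.834853 + 202.357798 = 206.192651
θ=191°: crank pin P = (r cos θ, r sin θ) = (-43.191596, -8.395596)
θ=191°: h = r sin θ − e = -8.395596 − 18 = -26.395596
θ=191°: x = r cos θ + √(L² − h²) = -43.191596 + 202.285127 = 159.093531
θ=283°: crank pin P = (r cos θ, r sin θ) = (9.897846, -42.872283)
θ=283°: h = r sin θ − e = -42.872283 − 18 = -60.872283
θ=283°: x = r cos θ + √(L² − h²) = 9.897846 + 194.706356 = 204.604203

θ=85°: 206.1927
θ=191°: 159.0935
θ=283°: 204.6042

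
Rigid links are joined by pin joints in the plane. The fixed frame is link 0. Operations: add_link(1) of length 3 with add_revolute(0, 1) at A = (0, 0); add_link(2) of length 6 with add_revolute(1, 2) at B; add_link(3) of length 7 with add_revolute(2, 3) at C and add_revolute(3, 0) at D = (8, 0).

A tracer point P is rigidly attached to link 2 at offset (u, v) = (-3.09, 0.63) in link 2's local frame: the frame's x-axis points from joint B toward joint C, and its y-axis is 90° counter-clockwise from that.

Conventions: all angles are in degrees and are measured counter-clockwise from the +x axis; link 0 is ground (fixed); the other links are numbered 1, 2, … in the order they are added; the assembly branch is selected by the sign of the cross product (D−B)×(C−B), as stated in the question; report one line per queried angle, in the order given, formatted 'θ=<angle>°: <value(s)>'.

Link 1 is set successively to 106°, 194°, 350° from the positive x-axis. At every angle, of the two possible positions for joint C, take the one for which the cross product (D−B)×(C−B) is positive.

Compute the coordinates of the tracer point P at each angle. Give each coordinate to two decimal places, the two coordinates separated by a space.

A=(0,0), D=(8.00,0)
θ=106°: B = A + 3.00·(cos106°, sin106°) = (-0.8269, 2.8838)
θ=106°: |BD| = 9.2860
θ=106°: circle(B,6.00) ∩ circle(D,7.00): a=3.9430, h=4.5224
θ=106°:   candidates: C₊=(4.3256,5.9581) cross=41.995; C₋=(1.5167,-2.6396) cross=-41.995
θ=106°:   branch + wants cross > 0 → take C=(4.3256,5.9581) (cross=41.995)
θ=106°: ex = (C−B)/|BC| = (0.8588,0.5124); ey = (-0.5124,0.8588)
θ=106°: P = B + -3.09·ex + 0.63·ey = (-3.8033,1.8415)
θ=194°: B = A + 3.00·(cos194°, sin194°) = (-2.9109, -0.7258)
θ=194°: |BD| = 10.9350
θ=194°: circle(B,6.00) ∩ circle(D,7.00): a=4.8731, h=3.5004
θ=194°:   candidates: C₊=(1.7191,3.0904) cross=38.277; C₋=(2.1838,-3.8951) cross=-38.277
θ=194°:   branch + wants cross > 0 → take C=(1.7191,3.0904) (cross=38.277)
θ=194°: ex = (C−B)/|BC| = (0.7717,0.6360); ey = (-0.6360,0.7717)
θ=194°: P = B + -3.09·ex + 0.63·ey = (-5.6960,-2.2049)
θ=350°: B = A + 3.00·(cos350°, sin350°) = (2.9544, -0.5209)
θ=350°: |BD| = 5.0724
θ=350°: circle(B,6.00) ∩ circle(D,7.00): a=1.2548, h=5.8673
θ=350°:   candidates: C₊=(3.6000,5.4442) cross=29.761; C₋=(4.8051,-6.2284) cross=-29.761
θ=350°:   branch + wants cross > 0 → take C=(3.6000,5.4442) (cross=29.761)
θ=350°: ex = (C−B)/|BC| = (0.1076,0.9942); ey = (-0.9942,0.1076)
θ=350°: P = B + -3.09·ex + 0.63·ey = (1.9956,-3.5252)

θ=106°: -3.80 1.84
θ=194°: -5.70 -2.20
θ=350°: 2.00 -3.53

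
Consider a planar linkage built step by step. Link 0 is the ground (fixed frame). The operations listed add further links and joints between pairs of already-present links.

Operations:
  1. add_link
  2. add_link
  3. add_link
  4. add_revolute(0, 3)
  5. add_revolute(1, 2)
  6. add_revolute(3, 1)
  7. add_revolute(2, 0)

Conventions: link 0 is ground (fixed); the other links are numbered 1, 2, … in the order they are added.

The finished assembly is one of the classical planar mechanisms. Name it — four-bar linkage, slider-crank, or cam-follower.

links: 4 (incl. ground); joints: 4 revolute, 0 prismatic, 0 higher (cam) pair, forming one closed loop
4 links in a single 4R loop → four-bar linkage

four-bar linkage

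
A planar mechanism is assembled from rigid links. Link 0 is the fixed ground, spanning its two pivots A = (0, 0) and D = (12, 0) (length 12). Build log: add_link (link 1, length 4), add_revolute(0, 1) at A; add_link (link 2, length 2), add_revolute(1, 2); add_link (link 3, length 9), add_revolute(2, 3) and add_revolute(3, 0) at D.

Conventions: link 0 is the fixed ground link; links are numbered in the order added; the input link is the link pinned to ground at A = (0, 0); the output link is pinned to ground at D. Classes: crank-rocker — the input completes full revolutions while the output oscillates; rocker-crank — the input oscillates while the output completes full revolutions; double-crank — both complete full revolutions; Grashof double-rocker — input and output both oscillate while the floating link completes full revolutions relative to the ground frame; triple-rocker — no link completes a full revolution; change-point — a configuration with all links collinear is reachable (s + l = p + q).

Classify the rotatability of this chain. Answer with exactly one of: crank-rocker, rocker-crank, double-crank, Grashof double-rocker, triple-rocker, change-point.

lengths: ground=12, input=4, coupler=2, output=9
sorted: s=2 (shortest), l=12 (longest), p+q=13
s + l = 14 vs p + q = 13
s + l > p + q → non-Grashof → no link fully rotates → triple-rocker

triple-rocker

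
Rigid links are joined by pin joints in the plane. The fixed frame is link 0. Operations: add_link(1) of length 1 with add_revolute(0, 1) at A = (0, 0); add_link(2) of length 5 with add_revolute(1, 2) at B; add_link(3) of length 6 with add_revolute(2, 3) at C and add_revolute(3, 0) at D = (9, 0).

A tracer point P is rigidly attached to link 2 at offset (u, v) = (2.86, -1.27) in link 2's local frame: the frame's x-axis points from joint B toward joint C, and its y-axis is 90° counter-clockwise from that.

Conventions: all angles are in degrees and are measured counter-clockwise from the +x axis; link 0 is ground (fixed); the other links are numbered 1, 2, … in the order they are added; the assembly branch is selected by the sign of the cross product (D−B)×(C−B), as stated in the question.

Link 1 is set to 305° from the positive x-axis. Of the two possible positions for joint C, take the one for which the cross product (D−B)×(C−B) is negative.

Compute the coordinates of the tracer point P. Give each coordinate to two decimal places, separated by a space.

A=(0,0), D=(9.00,0)
B = A + 1.00·(cos305°, sin305°) = (0.5736, -0.8192)
|BD| = 8.4661
circle(B,5.00) ∩ circle(D,6.00): a=3.5834, h=3.4870
  candidates: C₊=(3.8028,2.9982) cross=29.521; C₋=(4.4776,-3.9431) cross=-29.521
  branch - wants cross < 0 → take C=(4.4776,-3.9431) (cross=-29.521)
ex = (C−B)/|BC| = (0.7808,-0.6248); ey = (0.6248,0.7808)
P = B + 2.86·ex + -1.27·ey = (2.0132,-3.5976)

2.01 -3.60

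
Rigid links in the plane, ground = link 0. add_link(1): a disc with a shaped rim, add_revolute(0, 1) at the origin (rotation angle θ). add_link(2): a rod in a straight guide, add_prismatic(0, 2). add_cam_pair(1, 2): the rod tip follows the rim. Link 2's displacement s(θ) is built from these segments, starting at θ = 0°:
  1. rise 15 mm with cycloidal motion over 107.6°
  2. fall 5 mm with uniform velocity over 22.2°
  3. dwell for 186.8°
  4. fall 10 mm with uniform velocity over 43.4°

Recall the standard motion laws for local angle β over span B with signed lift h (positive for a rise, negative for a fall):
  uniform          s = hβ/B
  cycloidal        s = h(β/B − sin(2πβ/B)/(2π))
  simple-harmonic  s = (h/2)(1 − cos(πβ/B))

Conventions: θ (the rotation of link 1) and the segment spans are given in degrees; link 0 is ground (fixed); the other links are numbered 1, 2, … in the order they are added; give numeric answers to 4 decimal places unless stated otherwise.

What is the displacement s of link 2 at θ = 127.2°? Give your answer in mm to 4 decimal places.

segment 1 (0° to 107.6°, cycloidal, h = 15) is passed completely: s = 0.0000 + (15) = 15.0000
θ = 127.2° falls in segment 2 (107.6° to 129.8°, uniform, h = -5): β = 127.2 − 107.6 = 19.6°, B = 22.2°; Δs = -5·19.6/22.2 = -4.4144; s = 15.0000 − 4.4144 = 10.5856

10.5856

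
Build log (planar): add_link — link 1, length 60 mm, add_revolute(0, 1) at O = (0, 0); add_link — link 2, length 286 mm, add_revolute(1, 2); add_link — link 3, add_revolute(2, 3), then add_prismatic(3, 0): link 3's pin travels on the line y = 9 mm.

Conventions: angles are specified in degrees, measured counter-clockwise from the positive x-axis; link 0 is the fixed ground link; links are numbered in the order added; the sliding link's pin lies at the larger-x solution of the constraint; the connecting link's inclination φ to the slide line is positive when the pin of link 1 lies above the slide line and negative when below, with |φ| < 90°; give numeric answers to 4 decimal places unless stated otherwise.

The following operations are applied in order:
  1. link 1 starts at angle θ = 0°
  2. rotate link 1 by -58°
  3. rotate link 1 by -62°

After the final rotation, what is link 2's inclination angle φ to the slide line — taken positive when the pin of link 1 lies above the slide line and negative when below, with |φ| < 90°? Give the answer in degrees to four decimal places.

geometry: r = 60 mm, L = 286 mm, e = 9 mm; θ starts at 0°
rotate link 1 by -58°: θ ← 0° -58° = -58°
rotate link 1 by -62°: θ ← -58° -62° = -120°
h = r sin θ − e = -51.961524 − 9 = -60.961524
sin φ = h / L = -60.961524 / 286 = -0.21315218
φ = arcsin(-0.21315218) = -12.307142°

-12.3071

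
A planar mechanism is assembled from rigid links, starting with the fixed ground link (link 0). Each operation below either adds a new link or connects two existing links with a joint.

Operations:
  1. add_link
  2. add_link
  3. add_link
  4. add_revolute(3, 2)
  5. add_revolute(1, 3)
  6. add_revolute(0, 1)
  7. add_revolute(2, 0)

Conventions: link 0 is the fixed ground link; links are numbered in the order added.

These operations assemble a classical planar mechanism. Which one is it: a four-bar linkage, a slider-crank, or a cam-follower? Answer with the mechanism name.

links: 4 (incl. ground); joints: 4 revolute, 0 prismatic, 0 higher (cam) pair, forming one closed loop
4 links in a single 4R loop → four-bar linkage

four-bar linkage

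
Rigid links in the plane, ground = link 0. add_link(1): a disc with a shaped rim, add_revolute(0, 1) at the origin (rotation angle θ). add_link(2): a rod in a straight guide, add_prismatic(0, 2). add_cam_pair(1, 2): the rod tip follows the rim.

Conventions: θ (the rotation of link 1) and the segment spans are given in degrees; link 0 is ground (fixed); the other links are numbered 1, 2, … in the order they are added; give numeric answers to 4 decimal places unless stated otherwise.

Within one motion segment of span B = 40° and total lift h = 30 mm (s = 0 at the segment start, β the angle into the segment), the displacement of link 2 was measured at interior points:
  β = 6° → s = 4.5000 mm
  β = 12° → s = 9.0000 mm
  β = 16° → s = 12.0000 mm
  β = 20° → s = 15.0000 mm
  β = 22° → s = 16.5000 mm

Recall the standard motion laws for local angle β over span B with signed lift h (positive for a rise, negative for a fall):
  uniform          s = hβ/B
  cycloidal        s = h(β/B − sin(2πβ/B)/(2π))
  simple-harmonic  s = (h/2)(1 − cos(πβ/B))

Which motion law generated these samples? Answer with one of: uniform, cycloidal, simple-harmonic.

candidates at β/B = r: uniform s = h·r (linear in β); cycloidal s = h·(r − sin(2πr)/(2π)); simple-harmonic s = (h/2)(1 − cos(πr))
β=6°: printed 4.5000 | uniform 4.5000, cycloidal 0.6372, simple-harmonic 1.6349
β=12°: printed 9.0000 | uniform 9.0000, cycloidal 4.4590, simple-harmonic 6.1832
β=16°: printed 12.0000 | uniform 12.0000, cycloidal 9.1935, simple-harmonic 10.3647
β=20°: printed 15.0000 | uniform 15.0000, cycloidal 15.0000, simple-harmonic 15.0000
β=22°: printed 16.5000 | uniform 16.5000, cycloidal 17.9754, simple-harmonic 17.3465
only one law matches every sample → uniform

uniform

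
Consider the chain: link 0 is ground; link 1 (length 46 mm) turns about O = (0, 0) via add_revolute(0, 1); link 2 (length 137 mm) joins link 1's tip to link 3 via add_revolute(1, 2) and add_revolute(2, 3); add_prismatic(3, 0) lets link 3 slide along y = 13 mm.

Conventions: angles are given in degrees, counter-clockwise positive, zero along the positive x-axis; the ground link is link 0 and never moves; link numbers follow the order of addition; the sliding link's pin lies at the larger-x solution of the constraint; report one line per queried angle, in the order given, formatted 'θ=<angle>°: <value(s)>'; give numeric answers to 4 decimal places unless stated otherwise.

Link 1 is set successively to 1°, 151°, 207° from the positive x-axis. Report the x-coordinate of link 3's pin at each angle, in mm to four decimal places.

geometry: r = 46 mm, L = 137 mm, e = 13 mm
θ=1°: crank pin P = (r cos θ, r sin θ) = (45.992994, 0.802811)
θ=1°: h = r sin θ − e = 0.802811 − 13 = -12.197189
θ=1°: x = r cos θ + √(L² − h²) = 45.992994 + 136.455958 = 182.448952
θ=151°: crank pin P = (r cos θ, r sin θ) = (-40.232507, 22.301243)
θ=151°: h = r sin θ − e = 22.301243 − 13 = 9.301243
θ=151°: x = r cos θ + √(L² − h²) = -40.232507 + 136.683894 = 96.451388
θ=207°: crank pin P = (r cos θ, r sin θ) = (-40.986300, -20.883563)
θ=207°: h = r sin θ − e = -20.883563 − 13 = -33.883563
θ=207°: x = r cos θ + √(L² − h²) = -40.986300 + 132.743754 = 91.757454

θ=1°: 182.4490
θ=151°: 96.4514
θ=207°: 91.7575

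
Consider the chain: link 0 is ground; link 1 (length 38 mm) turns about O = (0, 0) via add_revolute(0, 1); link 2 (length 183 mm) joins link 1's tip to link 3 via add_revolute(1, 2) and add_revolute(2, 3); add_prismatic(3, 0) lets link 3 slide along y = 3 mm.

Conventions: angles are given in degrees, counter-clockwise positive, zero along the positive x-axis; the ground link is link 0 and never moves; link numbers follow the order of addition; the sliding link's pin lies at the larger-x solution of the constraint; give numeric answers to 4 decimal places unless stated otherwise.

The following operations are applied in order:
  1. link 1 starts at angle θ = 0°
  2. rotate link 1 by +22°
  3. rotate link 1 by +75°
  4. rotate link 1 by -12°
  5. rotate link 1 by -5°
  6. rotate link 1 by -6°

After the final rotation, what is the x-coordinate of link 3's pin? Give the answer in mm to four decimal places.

geometry: r = 38 mm, L = 183 mm, e = 3 mm; θ starts at 0°
rotate link 1 by +22°: θ ← 0° +22° = 22°
rotate link 1 by +75°: θ ← 22° +75° = 97°
rotate link 1 by -12°: θ ← 97° -12° = 85°
rotate link 1 by -5°: θ ← 85° -5° = 80°
rotate link 1 by -6°: θ ← 80° -6° = 74°
crank pin P = (r cos θ, r sin θ) = (10.474220, 36.527944)
h = r sin θ − e = 36.527944 − 3 = 33.527944
x = r cos θ + √(L² − h²) = 10.474220 + 179.902409 = 190.376629

190.3766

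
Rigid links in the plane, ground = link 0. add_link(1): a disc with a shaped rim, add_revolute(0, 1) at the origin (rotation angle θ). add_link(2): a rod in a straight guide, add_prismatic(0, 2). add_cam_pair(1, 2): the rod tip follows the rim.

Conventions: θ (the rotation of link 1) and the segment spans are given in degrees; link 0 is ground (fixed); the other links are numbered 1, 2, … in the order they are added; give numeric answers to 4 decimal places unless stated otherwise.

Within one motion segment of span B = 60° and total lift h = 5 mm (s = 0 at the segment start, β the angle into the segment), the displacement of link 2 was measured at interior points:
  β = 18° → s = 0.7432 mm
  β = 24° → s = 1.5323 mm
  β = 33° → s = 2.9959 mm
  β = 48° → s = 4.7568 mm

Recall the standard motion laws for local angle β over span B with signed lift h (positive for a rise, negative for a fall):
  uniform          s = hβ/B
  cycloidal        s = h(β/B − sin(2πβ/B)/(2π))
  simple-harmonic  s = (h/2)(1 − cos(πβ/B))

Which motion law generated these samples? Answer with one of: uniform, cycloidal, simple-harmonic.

candidates at β/B = r: uniform s = h·r (linear in β); cycloidal s = h·(r − sin(2πr)/(2π)); simple-harmonic s = (h/2)(1 − cos(πr))
β=18°: printed 0.7432 | uniform 1.5000, cycloidal 0.7432, simple-harmonic 1.0305
β=24°: printed 1.5323 | uniform 2.0000, cycloidal 1.5323, simple-harmonic 1.7275
β=33°: printed 2.9959 | uniform 2.7500, cycloidal 2.9959, simple-harmonic 2.8911
β=48°: printed 4.7568 | uniform 4.0000, cycloidal 4.7568, simple-harmonic 4.5225
only one law matches every sample → cycloidal

cycloidal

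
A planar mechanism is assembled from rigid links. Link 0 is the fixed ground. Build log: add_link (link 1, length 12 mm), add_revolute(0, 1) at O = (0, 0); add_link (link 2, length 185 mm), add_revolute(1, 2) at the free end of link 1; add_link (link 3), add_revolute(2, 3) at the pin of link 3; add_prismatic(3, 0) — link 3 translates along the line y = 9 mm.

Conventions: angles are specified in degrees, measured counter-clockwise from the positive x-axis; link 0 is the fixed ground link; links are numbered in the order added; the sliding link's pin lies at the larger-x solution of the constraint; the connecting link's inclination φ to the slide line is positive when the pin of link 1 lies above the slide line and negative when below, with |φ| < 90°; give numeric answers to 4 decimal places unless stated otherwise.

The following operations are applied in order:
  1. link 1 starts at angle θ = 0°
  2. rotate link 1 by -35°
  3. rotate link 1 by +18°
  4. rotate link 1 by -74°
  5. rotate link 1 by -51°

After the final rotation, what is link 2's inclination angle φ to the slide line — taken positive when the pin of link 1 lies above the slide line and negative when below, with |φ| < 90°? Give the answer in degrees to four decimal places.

geometry: r = 12 mm, L = 185 mm, e = 9 mm; θ starts at 0°
rotate link 1 by -35°: θ ← 0° -35° = -35°
rotate link 1 by +18°: θ ← -35° +18° = -17°
rotate link 1 by -74°: θ ← -17° -74° = -91°
rotate link 1 by -51°: θ ← -91° -51° = -142°
h = r sin θ − e = -7.387938 − 9 = -16.387938
sin φ = h / L = -16.387938 / 185 = -0.08858345
φ = arcsin(-0.08858345) = -5.082119°

-5.0821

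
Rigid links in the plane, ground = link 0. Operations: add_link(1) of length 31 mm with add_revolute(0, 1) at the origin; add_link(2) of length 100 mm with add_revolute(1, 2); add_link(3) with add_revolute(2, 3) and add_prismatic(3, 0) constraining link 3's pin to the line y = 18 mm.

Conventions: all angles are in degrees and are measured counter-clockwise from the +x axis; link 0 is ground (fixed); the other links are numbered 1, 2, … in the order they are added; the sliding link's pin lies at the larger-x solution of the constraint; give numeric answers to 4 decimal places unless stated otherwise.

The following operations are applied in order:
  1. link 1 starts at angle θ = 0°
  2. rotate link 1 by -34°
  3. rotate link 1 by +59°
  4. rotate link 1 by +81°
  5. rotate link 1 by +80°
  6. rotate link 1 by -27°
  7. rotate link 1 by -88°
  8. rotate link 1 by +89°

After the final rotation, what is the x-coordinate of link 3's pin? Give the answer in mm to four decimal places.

geometry: r = 31 mm, L = 100 mm, e = 18 mm; θ starts at 0°
rotate link 1 by -34°: θ ← 0° -34° = -34°
rotate link 1 by +59°: θ ← -34° +59° = 25°
rotate link 1 by +81°: θ ← 25° +81° = 106°
rotate link 1 by +80°: θ ← 106° +80° = 186°
rotate link 1 by -27°: θ ← 186° -27° = 159°
rotate link 1 by -88°: θ ← 159° -88° = 71°
rotate link 1 by +89°: θ ← 71° +89° = 160°
crank pin P = (r cos θ, r sin θ) = (-29.130471, 10.602624)
h = r sin θ − e = 10.602624 − 18 = -7.397376
x = r cos θ + √(L² − h²) = -29.130471 + 99.726019 = 70.595548

70.5955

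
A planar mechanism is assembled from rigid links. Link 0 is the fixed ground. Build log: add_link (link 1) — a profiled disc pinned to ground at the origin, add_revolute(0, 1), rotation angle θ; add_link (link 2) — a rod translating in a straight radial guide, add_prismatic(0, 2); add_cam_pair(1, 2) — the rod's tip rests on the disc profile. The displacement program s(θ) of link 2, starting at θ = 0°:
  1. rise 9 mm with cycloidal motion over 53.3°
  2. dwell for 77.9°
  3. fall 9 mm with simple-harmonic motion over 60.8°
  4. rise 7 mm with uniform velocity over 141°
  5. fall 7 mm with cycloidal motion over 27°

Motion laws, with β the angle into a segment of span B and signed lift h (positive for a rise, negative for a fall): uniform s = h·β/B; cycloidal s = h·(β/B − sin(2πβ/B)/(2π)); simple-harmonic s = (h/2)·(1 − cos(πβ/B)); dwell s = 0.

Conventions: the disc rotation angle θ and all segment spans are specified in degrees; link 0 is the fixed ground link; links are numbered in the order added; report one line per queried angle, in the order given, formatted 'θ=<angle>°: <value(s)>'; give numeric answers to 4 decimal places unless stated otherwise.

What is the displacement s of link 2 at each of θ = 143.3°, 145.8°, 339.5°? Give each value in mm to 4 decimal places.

seg 1 [0°–53.3°] cycloidal, h=9: full span → s += 9 → s = 9.0000
seg 2 [53.3°–131.2°] dwell: s stays 9.0000
seg 3 [131.2°–192°] simple-harmonic, h=-9: θ=143.3° here. β=12.1, B=60.8. -9/2·(1 − cos(π·0.1990)) = -0.8512 → s = 8.1488
seg 3 [131.2°–192°] simple-harmonic, h=-9: θ=145.8° here. β=14.6, B=60.8. -9/2·(1 − cos(π·0.2401)) = -1.2209 → s = 7.7791
seg 3 [131.2°–192°] simple-harmonic, h=-9: full span → s += -9 → s = 0.0000
seg 4 [192°–333°] uniform, h=7: full span → s += 7 → s = 7.0000
seg 5 [333°–360°] cycloidal, h=-7: θ=339.5° here. β=6.5, B=27. -7·(0.2407 − sin(2π·0.2407)/(2π)) = -0.5730 → s = 6.4270

θ=143.3°: 8.1488
θ=145.8°: 7.7791
θ=339.5°: 6.4270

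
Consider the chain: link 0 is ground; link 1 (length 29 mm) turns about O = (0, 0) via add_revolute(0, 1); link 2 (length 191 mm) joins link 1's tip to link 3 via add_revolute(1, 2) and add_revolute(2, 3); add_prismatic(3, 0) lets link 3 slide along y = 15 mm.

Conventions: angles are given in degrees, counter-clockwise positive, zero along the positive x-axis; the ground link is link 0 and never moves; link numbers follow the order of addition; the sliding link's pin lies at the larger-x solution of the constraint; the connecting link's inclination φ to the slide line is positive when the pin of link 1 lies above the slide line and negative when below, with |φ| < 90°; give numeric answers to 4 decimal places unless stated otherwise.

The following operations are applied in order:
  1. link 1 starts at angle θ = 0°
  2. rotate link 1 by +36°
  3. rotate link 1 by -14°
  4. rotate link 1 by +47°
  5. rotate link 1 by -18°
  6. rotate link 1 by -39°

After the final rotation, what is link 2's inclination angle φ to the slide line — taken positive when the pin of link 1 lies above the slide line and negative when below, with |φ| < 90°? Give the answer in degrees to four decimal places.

geometry: r = 29 mm, L = 191 mm, e = 15 mm; θ starts at 0°
rotate link 1 by +36°: θ ← 0° +36° = 36°
rotate link 1 by -14°: θ ← 36° -14° = 22°
rotate link 1 by +47°: θ ← 22° +47° = 69°
rotate link 1 by -18°: θ ← 69° -18° = 51°
rotate link 1 by -39°: θ ← 51° -39° = 12°
h = r sin θ − e = 6.029439 − 15 = -8.970561
sin φ = h / L = -8.970561 / 191 = -0.04696629
φ = arcsin(-0.04696629) = -2.691960°

-2.6920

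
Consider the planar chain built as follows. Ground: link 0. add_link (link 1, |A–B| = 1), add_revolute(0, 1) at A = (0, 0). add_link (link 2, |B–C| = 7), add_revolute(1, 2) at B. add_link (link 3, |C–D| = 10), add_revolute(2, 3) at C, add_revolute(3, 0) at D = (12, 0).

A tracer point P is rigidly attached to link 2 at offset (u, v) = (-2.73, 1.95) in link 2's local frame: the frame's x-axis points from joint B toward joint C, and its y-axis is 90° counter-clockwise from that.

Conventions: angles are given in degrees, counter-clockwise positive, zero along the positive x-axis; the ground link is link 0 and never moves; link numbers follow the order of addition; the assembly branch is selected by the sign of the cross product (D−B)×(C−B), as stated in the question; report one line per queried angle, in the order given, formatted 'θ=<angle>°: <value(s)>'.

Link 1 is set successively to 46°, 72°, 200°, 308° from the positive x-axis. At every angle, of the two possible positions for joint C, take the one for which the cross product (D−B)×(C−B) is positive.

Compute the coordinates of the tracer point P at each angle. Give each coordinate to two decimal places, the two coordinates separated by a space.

A=(0,0), D=(12.00,0)
θ=46°: B = A + 1.00·(cos46°, sin46°) = (0.6947, 0.7193)
θ=46°: |BD| = 11.3282
θ=46°: circle(B,7.00) ∩ circle(D,10.00): a=3.4131, h=6.1115
θ=46°:   candidates: C₊=(4.4889,6.6018) cross=69.233; C₋=(3.7128,-5.5966) cross=-69.233
θ=46°:   branch + wants cross > 0 → take C=(4.4889,6.6018) (cross=69.233)
θ=46°: ex = (C−B)/|BC| = (0.5420,0.8404); ey = (-0.8404,0.5420)
θ=46°: P = B + -2.73·ex + 1.95·ey = (-2.4238,-0.5178)
θ=72°: B = A + 1.00·(cos72°, sin72°) = (0.3090, 0.9511)
θ=72°: |BD| = 11.7296
θ=72°: circle(B,7.00) ∩ circle(D,10.00): a=3.6908, h=5.9479
θ=72°:   candidates: C₊=(4.4699,6.5801) cross=69.767; C₋=(3.5054,-5.2765) cross=-69.767
θ=72°:   branch + wants cross > 0 → take C=(4.4699,6.5801) (cross=69.767)
θ=72°: ex = (C−B)/|BC| = (0.5944,0.8042); ey = (-0.8042,0.5944)
θ=72°: P = B + -2.73·ex + 1.95·ey = (-2.8818,-0.0852)
θ=200°: B = A + 1.00·(cos200°, sin200°) = (-0.9397, -0.3420)
θ=200°: |BD| = 12.9442
θ=200°: circle(B,7.00) ∩ circle(D,10.00): a=4.5021, h=5.3601
θ=200°:   candidates: C₊=(3.4192,5.1352) cross=69.383; C₋=(3.7025,-5.5813) cross=-69.383
θ=200°:   branch + wants cross > 0 → take C=(3.4192,5.1352) (cross=69.383)
θ=200°: ex = (C−B)/|BC| = (0.6227,0.7825); ey = (-0.7825,0.6227)
θ=200°: P = B + -2.73·ex + 1.95·ey = (-4.1655,-1.2639)
θ=308°: B = A + 1.00·(cos308°, sin308°) = (0.6157, -0.7880)
θ=308°: |BD| = 11.4116
θ=308°: circle(B,7.00) ∩ circle(D,10.00): a=3.4712, h=6.0787
θ=308°:   candidates: C₊=(3.6588,5.5159) cross=69.368; C₋=(4.4983,-6.6125) cross=-69.368
θ=308°:   branch + wants cross > 0 → take C=(3.6588,5.5159) (cross=69.368)
θ=308°: ex = (C−B)/|BC| = (0.4347,0.9006); ey = (-0.9006,0.4347)
θ=308°: P = B + -2.73·ex + 1.95·ey = (-2.3273,-2.3988)

θ=46°: -2.42 -0.52
θ=72°: -2.88 -0.09
θ=200°: -4.17 -1.26
θ=308°: -2.33 -2.40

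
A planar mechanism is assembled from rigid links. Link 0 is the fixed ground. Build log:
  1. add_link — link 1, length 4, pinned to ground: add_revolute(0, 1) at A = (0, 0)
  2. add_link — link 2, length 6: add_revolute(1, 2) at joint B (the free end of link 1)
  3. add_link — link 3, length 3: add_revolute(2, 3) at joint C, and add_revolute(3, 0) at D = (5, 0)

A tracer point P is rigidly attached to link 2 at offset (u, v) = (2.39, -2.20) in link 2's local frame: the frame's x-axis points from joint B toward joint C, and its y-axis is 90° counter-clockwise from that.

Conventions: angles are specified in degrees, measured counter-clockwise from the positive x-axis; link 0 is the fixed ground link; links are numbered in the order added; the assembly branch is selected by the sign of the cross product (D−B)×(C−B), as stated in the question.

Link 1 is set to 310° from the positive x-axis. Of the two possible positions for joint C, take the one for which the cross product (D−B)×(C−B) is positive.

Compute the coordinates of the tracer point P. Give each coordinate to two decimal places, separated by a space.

A=(0,0), D=(5.00,0)
B = A + 4.00·(cos310°, sin310°) = (2.5712, -3.0642)
|BD| = 3.9101
circle(B,6.00) ∩ circle(D,3.00): a=5.4077, h=2.5995
  candidates: C₊=(3.8932,2.7884) cross=10.164; C₋=(7.9674,-0.4411) cross=-10.164
  branch + wants cross > 0 → take C=(3.8932,2.7884) (cross=10.164)
ex = (C−B)/|BC| = (0.2203,0.9754); ey = (-0.9754,0.2203)
P = B + 2.39·ex + -2.20·ey = (5.2437,-1.2177)

5.24 -1.22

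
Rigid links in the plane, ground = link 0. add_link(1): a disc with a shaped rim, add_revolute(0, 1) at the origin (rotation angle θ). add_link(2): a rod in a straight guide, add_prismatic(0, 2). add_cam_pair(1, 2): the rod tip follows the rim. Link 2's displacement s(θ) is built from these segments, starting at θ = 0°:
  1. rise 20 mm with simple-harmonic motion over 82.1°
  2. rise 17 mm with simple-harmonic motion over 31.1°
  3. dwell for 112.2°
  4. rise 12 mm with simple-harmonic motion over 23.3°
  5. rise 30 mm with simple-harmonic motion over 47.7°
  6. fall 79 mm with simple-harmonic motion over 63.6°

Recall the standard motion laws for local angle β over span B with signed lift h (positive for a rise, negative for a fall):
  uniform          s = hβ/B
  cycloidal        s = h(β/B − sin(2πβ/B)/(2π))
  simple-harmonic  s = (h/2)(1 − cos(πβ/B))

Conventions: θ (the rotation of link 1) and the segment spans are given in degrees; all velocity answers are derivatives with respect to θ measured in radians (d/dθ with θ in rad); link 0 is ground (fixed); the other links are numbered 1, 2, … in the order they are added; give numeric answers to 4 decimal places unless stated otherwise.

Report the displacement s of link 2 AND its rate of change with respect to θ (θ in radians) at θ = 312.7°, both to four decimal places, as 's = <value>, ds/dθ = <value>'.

segment 1 (0° to 82.1°, simple-harmonic, h = 20) is passed completely: s = 0.0000 + (20) = 20.0000
segment 2 (82.1° to 113.2°, simple-harmonic, h = 17) is passed completely: s = 20.0000 + (17) = 37.0000
segment 3 (113.2° to 225.4°, dwell): s unchanged at 37.0000
segment 4 (225.4° to 248.7°, simple-harmonic, h = 12) is passed completely: s = 37.0000 + (12) = 49.0000
segment 5 (248.7° to 296.4°, simple-harmonic, h = 30) is passed completely: s = 49.0000 + (30) = 79.0000
θ = 312.7° falls in segment 6 (296.4° to 360°, simple-harmonic, h = -79): β = 312.7 − 296.4 = 16.3°, B = 63.6°; Δs = -79/2·(1 − cos(π·0.2563)) = -12.1266; s = 79.0000 − 12.1266 = 66.8734
velocity in seg [296.4°–360°] (simple-harmonic), θ in radians: β = 16.3° = 0.2845 rad, B = 63.6° = 1.1100 rad; ds/dθ = (πh/(2B)) sin(πβ/B) = (π·(-79)/(2·1.1100)) sin(π·0.2563) = -80.595559 mm/rad

s = 66.8734, ds/dθ = -80.5956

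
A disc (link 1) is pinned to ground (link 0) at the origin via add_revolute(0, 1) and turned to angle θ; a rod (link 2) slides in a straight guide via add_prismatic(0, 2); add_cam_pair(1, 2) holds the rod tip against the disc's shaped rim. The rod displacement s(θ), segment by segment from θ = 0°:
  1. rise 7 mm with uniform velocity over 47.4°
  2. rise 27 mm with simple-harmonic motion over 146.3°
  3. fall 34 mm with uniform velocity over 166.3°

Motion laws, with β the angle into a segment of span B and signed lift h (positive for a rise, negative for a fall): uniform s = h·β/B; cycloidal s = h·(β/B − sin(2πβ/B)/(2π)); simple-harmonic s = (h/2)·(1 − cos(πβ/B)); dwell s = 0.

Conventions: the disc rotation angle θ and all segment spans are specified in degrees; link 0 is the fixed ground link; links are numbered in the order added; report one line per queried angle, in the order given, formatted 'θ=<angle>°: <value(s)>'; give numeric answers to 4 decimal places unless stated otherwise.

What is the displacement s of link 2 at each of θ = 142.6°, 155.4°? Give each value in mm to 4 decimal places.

segment 1 (0° to 47.4°, uniform, h = 7) is passed completely: s = 0.0000 + (7) = 7.0000
θ = 142.6° falls in segment 2 (47.4° to 193.7°, simple-harmonic, h = 27): β = 142.6 − 47.4 = 95.2°, B = 146.3°; Δs = 27/2·(1 − cos(π·0.6507)) = 19.6560; s = 7.0000 + 19.6560 = 26.6560
θ = 155.4° falls in segment 2 (47.4° to 193.7°, simple-harmonic, h = 27): β = 155.4 − 47.4 = 108°, B = 146.3°; Δs = 27/2·(1 − cos(π·0.7382)) = 22.6859; s = 7.0000 + 22.6859 = 29.6859

θ=142.6°: 26.6560
θ=155.4°: 29.6859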